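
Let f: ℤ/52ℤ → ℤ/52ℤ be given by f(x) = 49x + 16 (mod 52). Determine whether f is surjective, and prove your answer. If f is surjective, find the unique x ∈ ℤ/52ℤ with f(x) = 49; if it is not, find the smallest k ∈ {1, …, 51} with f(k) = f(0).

By definition, surjectivity means every element of the codomain has a preimage under f.
Since gcd(49, 52) = 1, 49 is invertible modulo 52. Euclid's algorithm: 52 = 1·49 + 3, 49 = 16·3 + 1; back-substituting gives 1 = 17·49 − 16·52, so 49⁻¹ ≡ 17 (mod 52).
For any y ∈ ℤ/52ℤ, x = 17(y − 16) mod 52 satisfies f(x) = 49·17(y − 16) + 16 ≡ y (since 49·17 ≡ 1 mod 52). So every y has a preimage.
So f is surjective.
Since f is surjective, we find f⁻¹(49): we need 49x ≡ 49 − 16 ≡ 33 (mod 52). Using 49⁻¹ = 17: x ≡ 17·33 = 561 = 10·52 + 41, so x = 41.
Check: f(41) = 49·41 + 16 = 2025 = 38·52 + 49 ≡ 49 (mod 52).

41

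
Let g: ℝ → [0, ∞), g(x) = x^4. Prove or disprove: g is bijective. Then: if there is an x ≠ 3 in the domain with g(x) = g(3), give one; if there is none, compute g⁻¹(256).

g(3) = 81 = (−3)^4 = g(−3) (since 4 is even), with 3 ≠ −3. So g is not injective, hence not bijective.
For the follow-up, such an x exists: taking x = −3 ∈ ℝ gives g(−3) = 81 = g(3) with −3 ≠ 3.

-3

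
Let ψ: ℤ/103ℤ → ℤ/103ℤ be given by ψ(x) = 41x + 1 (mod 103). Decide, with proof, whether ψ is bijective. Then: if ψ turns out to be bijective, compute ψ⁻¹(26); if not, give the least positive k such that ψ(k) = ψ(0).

81

Suppose ψ(s) = ψ(t) in ℤ/103ℤ. Then 41s + 1 ≡ 41t + 1 (mod 103), therefore 41(s − t) ≡ 0 (mod 103).
Since gcd(41, 103) = 1, 41 is invertible modulo 103, so s − t ≡ 0 (mod 103), i.e. s = t.
We now compute 41⁻¹ mod 103 explicitly. Euclid's algorithm: 103 = 2·41 + 21, 41 = 1·21 + 20, 21 = 1·20 + 1; back-substituting gives 1 = 98·41 − 39·103, so 41⁻¹ ≡ 98 (mod 103).
For any y ∈ ℤ/103ℤ, x = 98(y − 1) mod 103 satisfies ψ(x) = 41·98(y − 1) + 1 ≡ y (since 41·98 ≡ 1 mod 103). So every y has a preimage.
Therefore ψ is bijective.
Since ψ is bijective, we compute ψ⁻¹(26): solve 41x + 1 ≡ 26 (mod 103), i.e. 41x ≡ 25 (mod 103).
Multiplying by 41⁻¹ = 98 gives x ≡ 98·25 = 2450 = 23·103 + 81 ≡ 81 (mod 103).
Check: ψ(81) = 41·81 + 1 = 3322 = 32·103 + 26 ≡ 26 (mod 103).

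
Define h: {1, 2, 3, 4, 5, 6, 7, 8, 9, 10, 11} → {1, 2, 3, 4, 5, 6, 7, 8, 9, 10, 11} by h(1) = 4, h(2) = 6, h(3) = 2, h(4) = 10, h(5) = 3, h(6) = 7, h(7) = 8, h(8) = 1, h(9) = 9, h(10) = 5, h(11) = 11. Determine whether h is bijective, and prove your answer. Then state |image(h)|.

The values 4, 6, 2, 10, 3, 7, 8, 1, 9, 5, 11 are a permutation of {1, 2, 3, 4, 5, 6, 7, 8, 9, 10, 11}: each element appears exactly once.
So h is injective and surjective, hence bijective.
The image of h is {1, 2, 3, 4, 5, 6, 7, 8, 9, 10, 11}, which has 11 elements.

11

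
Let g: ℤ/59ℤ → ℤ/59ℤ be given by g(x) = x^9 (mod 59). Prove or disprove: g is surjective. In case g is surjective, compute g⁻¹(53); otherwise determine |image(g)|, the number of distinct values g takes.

Since 59 is prime, the nonzero elements of ℤ/59ℤ form a cyclic group of order 58.
As gcd(9, 58) = 1, raising to the 9th power is a bijection on this group: if u^9 ≡ v^9 then (uv^{−1})^9 = 1, and the only element of order dividing gcd(9, 58) = 1 is 1, so u = v.
With g(0) = 0 this makes g injective on all of ℤ/59ℤ, hence bijective (finite equal-size domain and codomain). In particular g is surjective.
Since g is surjective, we find the preimage of 53. The inverse of x ↦ x^9 on (ℤ/59ℤ)^× is x ↦ x^13, because 9·13 = 117 = 2·58 + 1 ≡ 1 (mod 58) and x^{58} = 1 for x ≠ 0 (Fermat). So g⁻¹(53) = 53^13 mod 59.
Repeated squaring mod 59: 53^1 ≡ 53, 53^2 ≡ 53² = 2809 ≡ 36, 53^4 ≡ 36² = 1296 ≡ 57, 53^8 ≡ 57² = 3249 ≡ 4. Since 13 = 8 + 4 + 1, 53^13 ≡ 4·57·53: 4·57 = 228 ≡ 51, then 51·53 = 2703 ≡ 48. So 53^13 ≡ 48 (mod 59).
Hence g⁻¹(53) = 48.

48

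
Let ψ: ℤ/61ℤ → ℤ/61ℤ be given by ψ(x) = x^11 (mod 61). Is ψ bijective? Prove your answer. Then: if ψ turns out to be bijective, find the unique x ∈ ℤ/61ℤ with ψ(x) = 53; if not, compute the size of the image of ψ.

8

Since 61 is prime, the nonzero elements of ℤ/61ℤ form a cyclic group of order 60.
As gcd(11, 60) = 1, raising to the 11th power is a bijection on this group: if x_1^11 ≡ x_2^11 then (x_1x_2^{−1})^11 = 1, and the only element of order dividing gcd(11, 60) = 1 is 1, so x_1 = x_2.
With ψ(0) = 0 this makes ψ injective on all of ℤ/61ℤ, hence bijective (finite equal-size domain and codomain). In particular ψ is bijective.
Since ψ is bijective, we find the preimage of 53. The inverse of x ↦ x^11 on (ℤ/61ℤ)^× is x ↦ x^11, because 11·11 = 121 = 2·60 + 1 ≡ 1 (mod 60) and x^{60} = 1 for x ≠ 0 (Fermat). So ψ⁻¹(53) = 53^11 mod 61.
Repeated squaring mod 61: 53^1 ≡ 53, 53^2 ≡ 53² = 2809 ≡ 3, 53^4 ≡ 3² = 9, 53^8 ≡ 9² = 81 ≡ 20. Since 11 = 8 + 2 + 1, 53^11 ≡ 20·3·53: 20·3 = 60, then 60·53 = 3180 ≡ 8. So 53^11 ≡ 8 (mod 61).
Hence ψ⁻¹(53) = 8.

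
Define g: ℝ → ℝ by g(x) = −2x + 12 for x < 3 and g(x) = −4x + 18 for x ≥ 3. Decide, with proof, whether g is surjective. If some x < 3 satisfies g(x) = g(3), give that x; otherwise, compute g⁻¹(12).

Both pieces are strictly decreasing (slopes −2 and −4), so each is injective on its own interval.
The left piece maps (−∞, 3) onto (6, ∞); the right piece maps [3, ∞) onto (−∞, 6].
These images together cover ℝ, so g is surjective.
Because the two images are disjoint, no x < 3 has g(x) = g(3), so we compute g⁻¹(12): 12 lies in (6, ∞), so solve −2x + 12 = 12: x = (12 − 12)/(−2) = 0.

0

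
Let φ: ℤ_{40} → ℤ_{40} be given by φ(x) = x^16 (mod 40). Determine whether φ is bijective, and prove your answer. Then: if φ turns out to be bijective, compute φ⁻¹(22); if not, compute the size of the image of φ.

4

φ(1) = 1^16 = 1.
φ(3): Repeated squaring mod 40: 3^1 ≡ 3, 3^2 ≡ 3² = 9, 3^4 ≡ 9² = 81 ≡ 1, 3^8 ≡ 1² = 1, 3^16 ≡ 1² = 1. So 3^16 ≡ 1 (mod 40).
So φ(1) = φ(3) = 1 while 1 ≠ 3, therefore φ is not injective, hence not bijective.
Since φ is not bijective, we determine |image(φ)|. Computing x^16 mod 40 for each x (by repeated squaring, reducing mod 40 at every step), the values φ(0), φ(1), …, φ(39) are: 0, 1, 16, 1, 16, 25, 16, 1, 16, 1, 0, 1, 16, 1, 16, 25, 16, 1, 16, 1, 0, 1, 16, 1, 16, 25, 16, 1, 16, 1, 0, 1, 16, 1, 16, 25, 16, 1, 16, 1.
The distinct values are {0, 1, 16, 25}; there are 4 of them.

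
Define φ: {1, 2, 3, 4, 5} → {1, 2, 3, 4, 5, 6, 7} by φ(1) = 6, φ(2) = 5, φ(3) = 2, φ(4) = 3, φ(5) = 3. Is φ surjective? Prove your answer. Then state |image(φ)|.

4

No element maps to 1, so φ is not surjective.
The image of φ is {2, 3, 5, 6}, which has 4 elements.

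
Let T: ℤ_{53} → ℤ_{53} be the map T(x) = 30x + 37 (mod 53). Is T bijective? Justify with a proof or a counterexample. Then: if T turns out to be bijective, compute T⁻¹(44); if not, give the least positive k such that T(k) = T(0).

2

By definition, T is injective when T(u) = T(v) forces u = v.
Suppose T(u) = T(v) in ℤ_{53}. Then 30u + 37 ≡ 30v + 37 (mod 53), hence 30(u − v) ≡ 0 (mod 53).
Since gcd(30, 53) = 1, 30 is invertible modulo 53, hence u − v ≡ 0 (mod 53), i.e. u = v.
We now compute 30⁻¹ mod 53 explicitly. Euclid's algorithm: 53 = 1·30 + 23, 30 = 1·23 + 7, 23 = 3·7 + 2, 7 = 3·2 + 1; back-substituting gives 1 = 23·30 − 13·53, so 30⁻¹ ≡ 23 (mod 53).
For any y ∈ ℤ_{53}, x = 23(y − 37) mod 53 satisfies T(x) = 30·23(y − 37) + 37 ≡ y (since 30·23 ≡ 1 mod 53). So every y has a preimage.
Hence T is bijective.
Since T is bijective, we find T⁻¹(44): we need 30x ≡ 44 − 37 ≡ 7 (mod 53). Using 30⁻¹ = 23: x ≡ 23·7 = 161 = 3·53 + 2, so x = 2.
Check: T(2) = 30·2 + 37 = 97 = 1·53 + 44 ≡ 44 (mod 53).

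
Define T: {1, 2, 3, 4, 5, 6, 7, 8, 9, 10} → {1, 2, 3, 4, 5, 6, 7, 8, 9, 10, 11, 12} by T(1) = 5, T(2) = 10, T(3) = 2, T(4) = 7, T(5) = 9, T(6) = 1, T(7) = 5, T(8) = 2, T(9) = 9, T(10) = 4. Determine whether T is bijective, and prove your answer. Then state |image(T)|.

T(1) = 5 = T(7) with 1 ≠ 7, so T is not injective, hence not bijective.
The image of T is {1, 2, 4, 5, 7, 9, 10}, which has 7 elements.

7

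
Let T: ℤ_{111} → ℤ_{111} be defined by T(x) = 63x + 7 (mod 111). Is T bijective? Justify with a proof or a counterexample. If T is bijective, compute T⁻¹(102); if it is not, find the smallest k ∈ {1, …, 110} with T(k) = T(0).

We have gcd(63, 111) = 3 > 1. Taking u = 0 and v = 37: T(0) = 7 and T(37) = 63·37 + 7 = 2338 ≡ 7 (mod 111).
So T(0) = T(37) while 0 ≠ 37, so T is not injective, hence not bijective.
Since T is not bijective, we find the least positive k with T(k) = T(0): this means 63k ≡ 0 (mod 111), i.e. 111 ∣ 63k. Since gcd(63, 111) = 3, dividing through by 3 this holds exactly when 37 ∣ 21k, and as gcd(21, 37) = 1, exactly when 37 ∣ k.
The smallest positive such k is 37.

37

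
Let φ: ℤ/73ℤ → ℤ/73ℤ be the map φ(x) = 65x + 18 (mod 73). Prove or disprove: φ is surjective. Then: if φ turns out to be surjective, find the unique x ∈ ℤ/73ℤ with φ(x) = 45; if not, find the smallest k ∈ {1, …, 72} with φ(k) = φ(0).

Since gcd(65, 73) = 1, 65 is invertible modulo 73. Euclid's algorithm: 73 = 1·65 + 8, 65 = 8·8 + 1; back-substituting gives 1 = 9·65 − 8·73, so 65⁻¹ ≡ 9 (mod 73).
Then y ↦ 9(y − 18) is a two-sided inverse to φ, so every y ∈ ℤ/73ℤ has a preimage.
So φ is surjective.
Since φ is surjective, we compute φ⁻¹(45): solve 65x + 18 ≡ 45 (mod 73), i.e. 65x ≡ 27 (mod 73).
Multiplying by 65⁻¹ = 9 gives x ≡ 9·27 = 243 = 3·73 + 24 ≡ 24 (mod 73).
Check: φ(24) = 65·24 + 18 = 1578 = 21·73 + 45 ≡ 45 (mod 73).

24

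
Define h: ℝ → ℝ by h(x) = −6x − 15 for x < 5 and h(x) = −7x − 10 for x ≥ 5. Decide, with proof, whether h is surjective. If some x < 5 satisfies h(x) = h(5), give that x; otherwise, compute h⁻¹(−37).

11/3

Both pieces are strictly decreasing (slopes −6 and −7), so each is injective on its own interval.
The left piece maps (−∞, 5) onto (−45, ∞); the right piece maps [5, ∞) onto (−∞, −45].
These images together cover ℝ, so h is surjective.
Because the two images are disjoint, no x < 5 has h(x) = h(5), so we compute h⁻¹(−37): −37 lies in (−45, ∞), so solve −6x − 15 = −37: x = (−37 + 15)/(−6) = 11/3.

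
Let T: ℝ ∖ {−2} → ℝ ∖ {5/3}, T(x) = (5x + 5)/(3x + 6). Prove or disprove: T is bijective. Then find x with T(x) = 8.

Suppose T(s) = T(t). Cross-multiplying: (5s + 5)(3t + 6) = (5t + 5)(3s + 6).
Expanding both sides and cancelling the symmetric terms leaves 15·(s − t) = 0. Since 15 ≠ 0, s = t. Thus T is injective.
For any y ≠ 5/3, solving y(3x + 6) = 5x + 5 for x gives a well-defined x ≠ −2. So T is surjective.
Thus T is bijective.
Solving T(x) = 8: cross-multiplying gives 5x + 5 = 8(3x + 6), which rearranges to −19x = 43, so x = −43/19.

-43/19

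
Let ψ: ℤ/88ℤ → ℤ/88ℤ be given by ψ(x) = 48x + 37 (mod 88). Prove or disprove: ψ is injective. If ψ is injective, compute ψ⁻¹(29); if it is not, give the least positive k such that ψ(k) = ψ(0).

11

By definition, injectivity means: for all s, t in the domain, ψ(s) = ψ(t) implies s = t.
We have gcd(48, 88) = 8 > 1. Taking s = 0 and t = 11: ψ(0) = 37 and ψ(11) = 48·11 + 37 = 565 ≡ 37 (mod 88).
So ψ(0) = ψ(11) while 0 ≠ 11, therefore ψ is not injective.
Since ψ is not injective, we find the least positive k with ψ(k) = ψ(0): this means 48k ≡ 0 (mod 88), i.e. 88 ∣ 48k. Since gcd(48, 88) = 8, dividing through by 8 this holds exactly when 11 ∣ 6k, and as gcd(6, 11) = 1, exactly when 11 ∣ k.
The smallest positive such k is 11.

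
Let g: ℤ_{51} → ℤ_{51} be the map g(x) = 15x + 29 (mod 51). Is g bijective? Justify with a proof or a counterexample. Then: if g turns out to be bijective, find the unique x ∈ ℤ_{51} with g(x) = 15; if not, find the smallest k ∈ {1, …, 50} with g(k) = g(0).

We have gcd(15, 51) = 3 > 1. Taking u = 0 and v = 17: g(0) = 29 and g(17) = 15·17 + 29 = 284 ≡ 29 (mod 51).
So g(0) = g(17) while 0 ≠ 17, therefore g is not injective, hence not bijective.
Since g is not bijective, we find the least positive k with g(k) = g(0): this means 15k ≡ 0 (mod 51), i.e. 51 ∣ 15k. Since gcd(15, 51) = 3, dividing through by 3 this holds exactly when 17 ∣ 5k, and as gcd(5, 17) = 1, exactly when 17 ∣ k.
The smallest positive such k is 17.

17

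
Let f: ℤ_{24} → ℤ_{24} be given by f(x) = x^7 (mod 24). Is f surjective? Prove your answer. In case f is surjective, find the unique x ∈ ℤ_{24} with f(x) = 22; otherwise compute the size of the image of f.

15

f(0) = 0^7 = 0.
f(6): Repeated squaring mod 24: 6^1 ≡ 6, 6^2 ≡ 6² = 36 ≡ 12, 6^4 ≡ 12² = 144 ≡ 0. Since 7 = 4 + 2 + 1, 6^7 ≡ 0·12·6: 0·12 = 0, then 0·6 = 0. So 6^7 ≡ 0 (mod 24).
So f(0) = f(6) = 0 while 0 ≠ 6, therefore f is not injective.
A non-injective map from the 24-element set ℤ_{24} to itself takes at most 23 distinct values, so it cannot be surjective. Thus f is not surjective.
Since f is not surjective, we determine |image(f)|. Computing x^7 mod 24 for each x (by repeated squaring, reducing mod 24 at every step), the values f(0), f(1), …, f(23) are: 0, 1, 8, 3, 16, 5, 0, 7, 8, 9, 16, 11, 0, 13, 8, 15, 16, 17, 0, 19, 8, 21, 16, 23.
The distinct values are {0, 1, 3, 5, 7, 8, 9, 11, 13, 15, 16, 17, 19, 21, 23}; there are 15 of them.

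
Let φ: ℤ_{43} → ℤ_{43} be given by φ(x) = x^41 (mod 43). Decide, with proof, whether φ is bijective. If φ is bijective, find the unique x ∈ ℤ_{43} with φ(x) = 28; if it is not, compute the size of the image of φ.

20

Since 43 is prime, the nonzero elements of ℤ_{43} form a cyclic group of order 42.
As gcd(41, 42) = 1, raising to the 41st power is a bijection on this group: if x_1^41 ≡ x_2^41 then (x_1x_2^{−1})^41 = 1, and the only element of order dividing gcd(41, 42) = 1 is 1, so x_1 = x_2.
With φ(0) = 0 this makes φ injective on all of ℤ_{43}, hence bijective (finite equal-size domain and codomain). In particular φ is bijective.
Since φ is bijective, we find the preimage of 28. The inverse of x ↦ x^41 on (ℤ_{43})^× is x ↦ x^41, because 41·41 = 1681 = 40·42 + 1 ≡ 1 (mod 42) and x^{42} = 1 for x ≠ 0 (Fermat). So φ⁻¹(28) = 28^41 mod 43.
Repeated squaring mod 43: 28^1 ≡ 28, 28^2 ≡ 28² = 784 ≡ 10, 28^4 ≡ 10² = 100 ≡ 14, 28^8 ≡ 14² = 196 ≡ 24, 28^16 ≡ 24² = 576 ≡ 17, 28^32 ≡ 17² = 289 ≡ 31. Since 41 = 32 + 8 + 1, 28^41 ≡ 31·24·28: 31·24 = 744 ≡ 13, then 13·28 = 364 ≡ 20. So 28^41 ≡ 20 (mod 43).
Hence φ⁻¹(28) = 20.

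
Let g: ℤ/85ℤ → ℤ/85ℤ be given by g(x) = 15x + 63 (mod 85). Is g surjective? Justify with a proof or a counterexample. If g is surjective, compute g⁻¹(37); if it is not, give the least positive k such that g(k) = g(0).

17

Since gcd(15, 85) = 5, we have 15x ≡ 0 (mod 5) for all x, so g(x) ≡ 3 (mod 5).
But 0 ≢ 3 (mod 5), so 0 ∈ ℤ/85ℤ has no preimage. Thus g is not surjective.
Since g is not surjective, we find the least positive k with g(k) = g(0): this means 15k ≡ 0 (mod 85), i.e. 85 ∣ 15k. Since gcd(15, 85) = 5, dividing through by 5 this holds exactly when 17 ∣ 3k, and as gcd(3, 17) = 1, exactly when 17 ∣ k.
The smallest positive such k is 17.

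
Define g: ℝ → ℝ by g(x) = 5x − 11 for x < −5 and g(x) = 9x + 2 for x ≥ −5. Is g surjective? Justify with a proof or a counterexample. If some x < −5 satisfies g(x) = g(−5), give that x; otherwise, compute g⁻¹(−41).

-32/5

Both pieces are strictly increasing (slopes 5 and 9), so each is injective on its own interval.
The left piece maps (−∞, −5) onto (−∞, −36); the right piece maps [−5, ∞) onto [−43, ∞).
The union (−∞, −36) ∪ [−43, ∞) covers ℝ, so g is surjective.
For the follow-up: the images overlap, so an x < −5 with g(x) = g(−5) exists. g(−5) = −43; solving 5x − 11 = −43 for x < −5 gives x = (−43 + 11)/5 = −32/5.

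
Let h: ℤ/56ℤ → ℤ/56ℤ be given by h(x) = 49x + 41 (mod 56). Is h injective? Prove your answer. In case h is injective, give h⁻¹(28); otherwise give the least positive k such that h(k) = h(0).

8

Recall: h is injective when h(s) = h(t) forces s = t.
We have gcd(49, 56) = 7 > 1. Taking s = 0 and t = 8: h(0) = 41 and h(8) = 49·8 + 41 = 433 ≡ 41 (mod 56).
So h(0) = h(8) while 0 ≠ 8, thus h is not injective.
Since h is not injective, we find the least positive k with h(k) = h(0): this means 49k ≡ 0 (mod 56), i.e. 56 ∣ 49k. Since gcd(49, 56) = 7, dividing through by 7 this holds exactly when 8 ∣ 7k, and as gcd(7, 8) = 1, exactly when 8 ∣ k.
The smallest positive such k is 8.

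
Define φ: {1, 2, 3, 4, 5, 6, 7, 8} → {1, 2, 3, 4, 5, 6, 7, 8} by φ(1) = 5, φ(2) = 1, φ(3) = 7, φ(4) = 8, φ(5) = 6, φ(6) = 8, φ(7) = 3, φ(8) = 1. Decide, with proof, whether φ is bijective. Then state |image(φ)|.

φ(4) = 8 = φ(6) with 4 ≠ 6, so φ is not injective, hence not bijective.
The image of φ is {1, 3, 5, 6, 7, 8}, which has 6 elements.

6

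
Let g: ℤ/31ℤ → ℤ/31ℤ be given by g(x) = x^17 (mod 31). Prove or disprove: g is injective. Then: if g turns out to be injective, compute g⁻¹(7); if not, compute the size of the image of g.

Since 31 is prime, the nonzero elements of ℤ/31ℤ form a cyclic group of order 30.
As gcd(17, 30) = 1, raising to the 17th power is a bijection on this group: if s^17 ≡ t^17 then (st^{−1})^17 = 1, and the only element of order dividing gcd(17, 30) = 1 is 1, so s = t.
With g(0) = 0 this makes g injective on all of ℤ/31ℤ, hence bijective (finite equal-size domain and codomain). In particular g is injective.
Since g is injective, we find the preimage of 7. The inverse of x ↦ x^17 on (ℤ/31ℤ)^× is x ↦ x^23, because 17·23 = 391 = 13·30 + 1 ≡ 1 (mod 30) and x^{30} = 1 for x ≠ 0 (Fermat). So g⁻¹(7) = 7^23 mod 31.
Repeated squaring mod 31: 7^1 ≡ 7, 7^2 ≡ 7² = 49 ≡ 18, 7^4 ≡ 18² = 324 ≡ 14, 7^8 ≡ 14² = 196 ≡ 10, 7^16 ≡ 10² = 100 ≡ 7. Since 23 = 16 + 4 + 2 + 1, 7^23 ≡ 7·14·18·7: 7·14 = 98 ≡ 5, then 5·18 = 90 ≡ 28, then 28·7 = 196 ≡ 10. So 7^23 ≡ 10 (mod 31).
Hence g⁻¹(7) = 10.

10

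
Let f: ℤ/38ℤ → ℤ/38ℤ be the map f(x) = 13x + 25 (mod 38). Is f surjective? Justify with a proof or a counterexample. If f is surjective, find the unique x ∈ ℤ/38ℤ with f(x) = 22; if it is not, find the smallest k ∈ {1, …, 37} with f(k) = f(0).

29

Since gcd(13, 38) = 1, 13 is invertible modulo 38. Euclid's algorithm: 38 = 2·13 + 12, 13 = 1·12 + 1; back-substituting gives 1 = 3·13 − 1·38, so 13⁻¹ ≡ 3 (mod 38).
For any y ∈ ℤ/38ℤ, x = 3(y − 25) mod 38 satisfies f(x) = 13·3(y − 25) + 25 ≡ y (since 13·3 ≡ 1 mod 38). So every y has a preimage.
So f is surjective.
Since f is surjective, we find f⁻¹(22): we need 13x ≡ 22 − 25 ≡ 35 (mod 38). Using 13⁻¹ = 3: x ≡ 3·35 = 105 = 2·38 + 29, so x = 29.
Check: f(29) = 13·29 + 25 = 402 = 10·38 + 22 ≡ 22 (mod 38).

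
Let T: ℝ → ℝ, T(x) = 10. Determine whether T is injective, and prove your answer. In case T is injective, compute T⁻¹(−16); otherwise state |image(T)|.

1

Recall that T is injective when T(x_1) = T(x_2) forces x_1 = x_2.
T(0) = 10 = T(1) with 0 ≠ 1, so T is not injective.
Since T is not injective, we state |image(T)|: the image of T is {10}, which has 1 element.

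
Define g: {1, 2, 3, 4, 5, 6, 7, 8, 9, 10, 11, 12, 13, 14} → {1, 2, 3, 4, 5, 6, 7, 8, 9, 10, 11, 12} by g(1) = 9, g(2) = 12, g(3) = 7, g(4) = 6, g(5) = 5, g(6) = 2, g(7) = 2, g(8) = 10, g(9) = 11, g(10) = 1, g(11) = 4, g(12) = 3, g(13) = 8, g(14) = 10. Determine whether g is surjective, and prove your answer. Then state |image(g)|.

Every element of the codomain has a preimage: 1 = g(10), 2 = g(6), 3 = g(12), 4 = g(11), 5 = g(5), 6 = g(4), 7 = g(3), 8 = g(13), 9 = g(1), 10 = g(8), 11 = g(9), 12 = g(2).
Thus g is surjective.
The image of g is {1, 2, 3, 4, 5, 6, 7, 8, 9, 10, 11, 12}, which has 12 elements.

12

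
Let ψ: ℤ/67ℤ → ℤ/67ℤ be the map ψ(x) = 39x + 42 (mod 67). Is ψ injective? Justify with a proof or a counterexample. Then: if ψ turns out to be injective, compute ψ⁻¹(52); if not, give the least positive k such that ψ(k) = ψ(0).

14

Suppose ψ(u) = ψ(v) in ℤ/67ℤ. Then 39u + 42 ≡ 39v + 42 (mod 67), therefore 39(u − v) ≡ 0 (mod 67).
Since gcd(39, 67) = 1, 39 is invertible modulo 67, thus u − v ≡ 0 (mod 67), i.e. u = v.
So ψ is injective.
We now compute 39⁻¹ mod 67 explicitly. Euclid's algorithm: 67 = 1·39 + 28, 39 = 1·28 + 11, 28 = 2·11 + 6, 11 = 1·6 + 5, 6 = 1·5 + 1; back-substituting gives 1 = 55·39 − 32·67, so 39⁻¹ ≡ 55 (mod 67).
Since ψ is injective, we compute ψ⁻¹(52): solve 39x + 42 ≡ 52 (mod 67), i.e. 39x ≡ 10 (mod 67).
Multiplying by 39⁻¹ = 55 gives x ≡ 55·10 = 550 = 8·67 + 14 ≡ 14 (mod 67).
Check: ψ(14) = 39·14 + 42 = 588 = 8·67 + 52 ≡ 52 (mod 67).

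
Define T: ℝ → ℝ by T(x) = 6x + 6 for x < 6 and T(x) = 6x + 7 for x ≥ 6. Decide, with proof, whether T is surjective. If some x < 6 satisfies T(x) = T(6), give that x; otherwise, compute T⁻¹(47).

Both pieces are strictly increasing (slopes 6 and 6), so each is injective on its own interval.
The left piece maps (−∞, 6) onto (−∞, 42); the right piece maps [6, ∞) onto [43, ∞).
The union (−∞, 42) ∪ [43, ∞) omits the interval between 42 and 43; in particular 42 has no preimage. So T is not surjective.
Because the two images are disjoint, no x < 6 has T(x) = T(6), so we compute T⁻¹(47): 47 lies in [43, ∞), so solve 6x + 7 = 47: x = (47 − 7)/6 = 20/3.

20/3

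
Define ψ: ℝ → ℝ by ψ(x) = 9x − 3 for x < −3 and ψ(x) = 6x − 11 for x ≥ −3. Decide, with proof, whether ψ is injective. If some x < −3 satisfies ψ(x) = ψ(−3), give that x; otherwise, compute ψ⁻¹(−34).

-31/9

Both pieces are strictly increasing (slopes 9 and 6), so each is injective on its own interval.
The left piece maps (−∞, −3) onto (−∞, −30); the right piece maps [−3, ∞) onto [−29, ∞).
These images are disjoint, so no value is attained by both pieces. Hence ψ is injective.
Because the two images are disjoint, no x < −3 has ψ(x) = ψ(−3), so we compute ψ⁻¹(−34): −34 lies in (−∞, −30), so solve 9x − 3 = −34: x = (−34 + 3)/9 = −31/9.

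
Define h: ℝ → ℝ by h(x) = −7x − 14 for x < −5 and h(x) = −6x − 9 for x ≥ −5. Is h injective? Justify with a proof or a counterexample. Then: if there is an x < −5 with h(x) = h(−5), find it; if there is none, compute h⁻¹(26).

-40/7

Both pieces are strictly decreasing (slopes −7 and −6), so each is injective on its own interval.
The left piece maps (−∞, −5) onto (21, ∞); the right piece maps [−5, ∞) onto (−∞, 21].
These images are disjoint, so no value is attained by both pieces. Hence h is injective.
Because the two images are disjoint, no x < −5 has h(x) = h(−5), so we compute h⁻¹(26): 26 lies in (21, ∞), so solve −7x − 14 = 26: x = (26 + 14)/(−7) = −40/7.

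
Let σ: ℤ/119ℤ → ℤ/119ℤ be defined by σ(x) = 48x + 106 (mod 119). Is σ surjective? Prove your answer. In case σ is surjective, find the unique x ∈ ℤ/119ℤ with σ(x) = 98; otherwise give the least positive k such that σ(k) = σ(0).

Recall: σ is surjective if every y in the codomain equals σ(x) for some x in the domain.
Since gcd(48, 119) = 1, 48 is invertible modulo 119. Euclid's algorithm: 119 = 2·48 + 23, 48 = 2·23 + 2, 23 = 11·2 + 1; back-substituting gives 1 = 62·48 − 25·119, so 48⁻¹ ≡ 62 (mod 119).
For any y ∈ ℤ/119ℤ, x = 62(y − 106) mod 119 satisfies σ(x) = 48·62(y − 106) + 106 ≡ y (since 48·62 ≡ 1 mod 119). So every y has a preimage.
Hence σ is surjective.
Since σ is surjective, we compute σ⁻¹(98): solve 48x + 106 ≡ 98 (mod 119), i.e. 48x ≡ 111 (mod 119).
Multiplying by 48⁻¹ = 62 gives x ≡ 62·111 = 6882 = 57·119 + 99 ≡ 99 (mod 119).
Check: σ(99) = 48·99 + 106 = 4858 = 40·119 + 98 ≡ 98 (mod 119).

99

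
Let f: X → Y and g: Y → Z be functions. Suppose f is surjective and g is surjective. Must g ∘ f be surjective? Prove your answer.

surjective

Let c ∈ Z. Since g is surjective, there is b ∈ Y with g(b) = c. Since f is surjective, there is a ∈ X with f(a) = b.
Then (g ∘ f)(a) = g(b) = c. Therefore g ∘ f is surjective.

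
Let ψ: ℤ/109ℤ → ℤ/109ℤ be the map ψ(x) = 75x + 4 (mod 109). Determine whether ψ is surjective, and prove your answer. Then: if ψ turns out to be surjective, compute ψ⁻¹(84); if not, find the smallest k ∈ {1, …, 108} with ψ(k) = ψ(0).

Since gcd(75, 109) = 1, 75 is invertible modulo 109. Euclid's algorithm: 109 = 1·75 + 34, 75 = 2·34 + 7, 34 = 4·7 + 6, 7 = 1·6 + 1; back-substituting gives 1 = 16·75 − 11·109, so 75⁻¹ ≡ 16 (mod 109).
Then y ↦ 16(y − 4) is a two-sided inverse to ψ, so every y ∈ ℤ/109ℤ has a preimage.
So ψ is surjective.
Since ψ is surjective, we compute ψ⁻¹(84): solve 75x + 4 ≡ 84 (mod 109), i.e. 75x ≡ 80 (mod 109).
Multiplying by 75⁻¹ = 16 gives x ≡ 16·80 = 1280 = 11·109 + 81 ≡ 81 (mod 109).
Check: ψ(81) = 75·81 + 4 = 6079 = 55·109 + 84 ≡ 84 (mod 109).

81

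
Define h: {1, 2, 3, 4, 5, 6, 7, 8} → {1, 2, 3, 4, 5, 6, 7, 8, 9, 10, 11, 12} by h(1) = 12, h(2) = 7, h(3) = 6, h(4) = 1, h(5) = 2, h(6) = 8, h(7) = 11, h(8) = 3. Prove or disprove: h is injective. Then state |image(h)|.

The values h(1), …, h(8) are 12, 7, 6, 1, 2, 8, 11, 3 — all distinct.
So h(u) = h(v) only when u = v, and h is injective.
The image of h is {1, 2, 3, 6, 7, 8, 11, 12}, which has 8 elements.

8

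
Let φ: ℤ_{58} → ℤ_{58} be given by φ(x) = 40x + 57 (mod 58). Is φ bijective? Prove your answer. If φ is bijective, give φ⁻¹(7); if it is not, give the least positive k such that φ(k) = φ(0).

Recall: injectivity means: for all a, b in the domain, φ(a) = φ(b) implies a = b.
We have gcd(40, 58) = 2 > 1. Taking a = 0 and b = 29: φ(0) = 57 and φ(29) = 40·29 + 57 = 1217 ≡ 57 (mod 58).
So φ(0) = φ(29) while 0 ≠ 29, thus φ is not injective, hence not bijective.
Since φ is not bijective, we find the least positive k with φ(k) = φ(0): this means 40k ≡ 0 (mod 58), i.e. 58 ∣ 40k. Since gcd(40, 58) = 2, dividing through by 2 this holds exactly when 29 ∣ 20k, and as gcd(20, 29) = 1, exactly when 29 ∣ k.
The smallest positive such k is 29.

29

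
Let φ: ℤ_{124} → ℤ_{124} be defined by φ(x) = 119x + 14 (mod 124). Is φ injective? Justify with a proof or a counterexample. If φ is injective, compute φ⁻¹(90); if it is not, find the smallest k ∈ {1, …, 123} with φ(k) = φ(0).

84

Recall: φ is injective if φ(x_1) = φ(x_2) implies x_1 = x_2.
Suppose φ(x_1) = φ(x_2) in ℤ_{124}. Then 119x_1 + 14 ≡ 119x_2 + 14 (mod 124), so 119(x_1 − x_2) ≡ 0 (mod 124).
Since gcd(119, 124) = 1, 119 is invertible modulo 124, hence x_1 − x_2 ≡ 0 (mod 124), i.e. x_1 = x_2.
Therefore φ is injective.
We now compute 119⁻¹ mod 124 explicitly. Euclid's algorithm: 124 = 1·119 + 5, 119 = 23·5 + 4, 5 = 1·4 + 1; back-substituting gives 1 = 99·119 − 95·124, so 119⁻¹ ≡ 99 (mod 124).
Since φ is injective, we compute φ⁻¹(90): solve 119x + 14 ≡ 90 (mod 124), i.e. 119x ≡ 76 (mod 124).
Multiplying by 119⁻¹ = 99 gives x ≡ 99·76 = 7524 = 60·124 + 84 ≡ 84 (mod 124).
Check: φ(84) = 119·84 + 14 = 10010 = 80·124 + 90 ≡ 90 (mod 124).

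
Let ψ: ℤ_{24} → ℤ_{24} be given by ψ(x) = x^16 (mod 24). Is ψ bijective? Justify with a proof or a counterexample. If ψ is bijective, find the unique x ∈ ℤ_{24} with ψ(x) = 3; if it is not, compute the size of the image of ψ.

ψ(2): Repeated squaring mod 24: 2^1 ≡ 2, 2^2 ≡ 2² = 4, 2^4 ≡ 4² = 16, 2^8 ≡ 16² = 256 ≡ 16, 2^16 ≡ 16² = 256 ≡ 16. So 2^16 ≡ 16 (mod 24).
ψ(4): Repeated squaring mod 24: 4^1 ≡ 4, 4^2 ≡ 4² = 16, 4^4 ≡ 16² = 256 ≡ 16, 4^8 ≡ 16² = 256 ≡ 16, 4^16 ≡ 16² = 256 ≡ 16. So 4^16 ≡ 16 (mod 24).
So ψ(2) = ψ(4) = 16 while 2 ≠ 4, so ψ is not injective, hence not bijective.
Since ψ is not bijective, we determine |image(ψ)|. Computing x^16 mod 24 for each x (by repeated squaring, reducing mod 24 at every step), the values ψ(0), ψ(1), …, ψ(23) are: 0, 1, 16, 9, 16, 1, 0, 1, 16, 9, 16, 1, 0, 1, 16, 9, 16, 1, 0, 1, 16, 9, 16, 1.
The distinct values are {0, 1, 9, 16}; there are 4 of them.

4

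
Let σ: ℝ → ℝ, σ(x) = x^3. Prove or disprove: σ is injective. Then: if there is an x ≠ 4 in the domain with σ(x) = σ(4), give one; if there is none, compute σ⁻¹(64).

4

On ℝ, x ↦ x^3 is strictly increasing (since 3 is odd), so σ(s) = σ(t) forces s = t. Therefore σ is injective.
Since x ↦ x^3 is strictly increasing on ℝ, it is injective there, so no x ≠ 4 in the domain has σ(x) = σ(4). We therefore compute σ⁻¹(64) = 64^{1/3} = 4 (indeed 4^3 = 64).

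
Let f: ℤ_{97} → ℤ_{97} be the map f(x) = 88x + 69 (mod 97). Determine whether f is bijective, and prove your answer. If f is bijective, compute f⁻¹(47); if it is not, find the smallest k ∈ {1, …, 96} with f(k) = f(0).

24

Suppose f(x_1) = f(x_2) in ℤ_{97}. Then 88x_1 + 69 ≡ 88x_2 + 69 (mod 97), so 88(x_1 − x_2) ≡ 0 (mod 97).
Since gcd(88, 97) = 1, 88 is invertible modulo 97, hence x_1 − x_2 ≡ 0 (mod 97), i.e. x_1 = x_2.
We now compute 88⁻¹ mod 97 explicitly. Euclid's algorithm: 97 = 1·88 + 9, 88 = 9·9 + 7, 9 = 1·7 + 2, 7 = 3·2 + 1; back-substituting gives 1 = 43·88 − 39·97, so 88⁻¹ ≡ 43 (mod 97).
Then y ↦ 43(y − 69) is a two-sided inverse to f, so every y ∈ ℤ_{97} has a preimage.
Hence f is bijective.
Since f is bijective, we find f⁻¹(47): we need 88x ≡ 47 − 69 ≡ 75 (mod 97). Using 88⁻¹ = 43: x ≡ 43·75 = 3225 = 33·97 + 24, so x = 24.
Check: f(24) = 88·24 + 69 = 2181 = 22·97 + 47 ≡ 47 (mod 97).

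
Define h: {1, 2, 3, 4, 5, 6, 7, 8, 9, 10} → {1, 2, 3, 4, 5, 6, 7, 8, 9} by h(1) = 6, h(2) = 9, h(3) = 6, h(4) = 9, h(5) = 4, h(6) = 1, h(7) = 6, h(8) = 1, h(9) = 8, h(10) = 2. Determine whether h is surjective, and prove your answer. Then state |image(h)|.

No element maps to 3, so h is not surjective.
The image of h is {1, 2, 4, 6, 8, 9}, which has 6 elements.

6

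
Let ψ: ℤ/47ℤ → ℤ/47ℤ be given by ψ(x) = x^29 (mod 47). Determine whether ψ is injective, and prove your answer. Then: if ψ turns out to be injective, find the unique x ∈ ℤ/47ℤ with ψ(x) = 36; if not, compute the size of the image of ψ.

24

Since 47 is prime, the nonzero elements of ℤ/47ℤ form a cyclic group of order 46.
As gcd(29, 46) = 1, raising to the 29th power is a bijection on this group: if x_1^29 ≡ x_2^29 then (x_1x_2^{−1})^29 = 1, and the only element of order dividing gcd(29, 46) = 1 is 1, so x_1 = x_2.
With ψ(0) = 0 this makes ψ injective on all of ℤ/47ℤ, hence bijective (finite equal-size domain and codomain). In particular ψ is injective.
Since ψ is injective, we find the preimage of 36. The inverse of x ↦ x^29 on (ℤ/47ℤ)^× is x ↦ x^27, because 29·27 = 783 = 17·46 + 1 ≡ 1 (mod 46) and x^{46} = 1 for x ≠ 0 (Fermat). So ψ⁻¹(36) = 36^27 mod 47.
Repeated squaring mod 47: 36^1 ≡ 36, 36^2 ≡ 36² = 1296 ≡ 27, 36^4 ≡ 27² = 729 ≡ 24, 36^8 ≡ 24² = 576 ≡ 12, 36^16 ≡ 12² = 144 ≡ 3. Since 27 = 16 + 8 + 2 + 1, 36^27 ≡ 3·12·27·36: 3·12 = 36, then 36·27 = 972 ≡ 32, then 32·36 = 1152 ≡ 24. So 36^27 ≡ 24 (mod 47).
Hence ψ⁻¹(36) = 24.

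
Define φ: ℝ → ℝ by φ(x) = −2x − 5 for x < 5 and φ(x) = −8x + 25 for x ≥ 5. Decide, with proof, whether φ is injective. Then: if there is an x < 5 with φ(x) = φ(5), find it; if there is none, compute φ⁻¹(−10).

Both pieces are strictly decreasing (slopes −2 and −8), so each is injective on its own interval.
The left piece maps (−∞, 5) onto (−15, ∞); the right piece maps [5, ∞) onto (−∞, −15].
These images are disjoint, so no value is attained by both pieces. So φ is injective.
Because the two images are disjoint, no x < 5 has φ(x) = φ(5), so we compute φ⁻¹(−10): −10 lies in (−15, ∞), so solve −2x − 5 = −10: x = (−10 + 5)/(−2) = 5/2.

5/2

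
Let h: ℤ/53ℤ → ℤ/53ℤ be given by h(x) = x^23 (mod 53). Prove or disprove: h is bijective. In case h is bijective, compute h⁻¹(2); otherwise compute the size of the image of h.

50

Since 53 is prime, the nonzero elements of ℤ/53ℤ form a cyclic group of order 52.
As gcd(23, 52) = 1, raising to the 23rd power is a bijection on this group: if u^23 ≡ v^23 then (uv^{−1})^23 = 1, and the only element of order dividing gcd(23, 52) = 1 is 1, so u = v.
With h(0) = 0 this makes h injective on all of ℤ/53ℤ, hence bijective (finite equal-size domain and codomain). In particular h is bijective.
Since h is bijective, we find the preimage of 2. The inverse of x ↦ x^23 on (ℤ/53ℤ)^× is x ↦ x^43, because 23·43 = 989 = 19·52 + 1 ≡ 1 (mod 52) and x^{52} = 1 for x ≠ 0 (Fermat). So h⁻¹(2) = 2^43 mod 53.
Repeated squaring mod 53: 2^1 ≡ 2, 2^2 ≡ 2² = 4, 2^4 ≡ 4² = 16, 2^8 ≡ 16² = 256 ≡ 44, 2^16 ≡ 44² = 1936 ≡ 28, 2^32 ≡ 28² = 784 ≡ 42. Since 43 = 32 + 8 + 2 + 1, 2^43 ≡ 42·44·4·2: 42·44 = 1848 ≡ 46, then 46·4 = 184 ≡ 25, then 25·2 = 50. So 2^43 ≡ 50 (mod 53).
Hence h⁻¹(2) = 50.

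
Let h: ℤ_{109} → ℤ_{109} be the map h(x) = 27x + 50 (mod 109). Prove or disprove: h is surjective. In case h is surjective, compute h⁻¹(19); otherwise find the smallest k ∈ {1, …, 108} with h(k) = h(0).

15

Since gcd(27, 109) = 1, 27 is invertible modulo 109. Euclid's algorithm: 109 = 4·27 + 1; back-substituting gives 1 = 105·27 − 26·109, so 27⁻¹ ≡ 105 (mod 109).
For any y ∈ ℤ_{109}, x = 105(y − 50) mod 109 satisfies h(x) = 27·105(y − 50) + 50 ≡ y (since 27·105 ≡ 1 mod 109). So every y has a preimage.
So h is surjective.
Since h is surjective, we compute h⁻¹(19): solve 27x + 50 ≡ 19 (mod 109), i.e. 27x ≡ 78 (mod 109).
Multiplying by 27⁻¹ = 105 gives x ≡ 105·78 = 8190 = 75·109 + 15 ≡ 15 (mod 109).
Check: h(15) = 27·15 + 50 = 455 = 4·109 + 19 ≡ 19 (mod 109).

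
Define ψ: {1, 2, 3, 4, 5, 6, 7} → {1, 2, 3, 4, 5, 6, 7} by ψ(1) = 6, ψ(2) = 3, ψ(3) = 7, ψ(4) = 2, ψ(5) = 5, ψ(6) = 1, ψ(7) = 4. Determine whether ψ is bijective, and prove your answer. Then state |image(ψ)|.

The values 6, 3, 7, 2, 5, 1, 4 are a permutation of {1, 2, 3, 4, 5, 6, 7}: each element appears exactly once.
So ψ is injective and surjective, hence bijective.
The image of ψ is {1, 2, 3, 4, 5, 6, 7}, which has 7 elements.

7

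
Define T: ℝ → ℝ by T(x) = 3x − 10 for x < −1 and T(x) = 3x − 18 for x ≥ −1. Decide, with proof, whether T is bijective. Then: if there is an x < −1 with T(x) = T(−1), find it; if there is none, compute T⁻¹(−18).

Both pieces are strictly increasing (slopes 3 and 3), so each is injective on its own interval.
The left piece maps (−∞, −1) onto (−∞, −13); the right piece maps [−1, ∞) onto [−21, ∞).
These images overlap. In particular T(−1) = −21 (right piece), and solving 3x − 10 = −21 on the left piece gives x = −11/3 < −1.
So T(−11/3) = T(−1) with −11/3 ≠ −1, and T is not injective, hence not bijective. This x = −11/3 is the requested value below −1.

-11/3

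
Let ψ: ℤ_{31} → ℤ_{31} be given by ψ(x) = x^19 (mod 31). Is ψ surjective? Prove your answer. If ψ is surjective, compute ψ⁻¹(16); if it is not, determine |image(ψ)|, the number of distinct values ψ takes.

Since 31 is prime, the nonzero elements of ℤ_{31} form a cyclic group of order 30.
As gcd(19, 30) = 1, raising to the 19th power is a bijection on this group: if x_1^19 ≡ x_2^19 then (x_1x_2^{−1})^19 = 1, and the only element of order dividing gcd(19, 30) = 1 is 1, so x_1 = x_2.
With ψ(0) = 0 this makes ψ injective on all of ℤ_{31}, hence bijective (finite equal-size domain and codomain). In particular ψ is surjective.
Since ψ is surjective, we find the preimage of 16. The inverse of x ↦ x^19 on (ℤ_{31})^× is x ↦ x^19, because 19·19 = 361 = 12·30 + 1 ≡ 1 (mod 30) and x^{30} = 1 for x ≠ 0 (Fermat). So ψ⁻¹(16) = 16^19 mod 31.
Repeated squaring mod 31: 16^1 ≡ 16, 16^2 ≡ 16² = 256 ≡ 8, 16^4 ≡ 8² = 64 ≡ 2, 16^8 ≡ 2² = 4, 16^16 ≡ 4² = 16. Since 19 = 16 + 2 + 1, 16^19 ≡ 16·8·16: 16·8 = 128 ≡ 4, then 4·16 = 64 ≡ 2. So 16^19 ≡ 2 (mod 31).
Hence ψ⁻¹(16) = 2.

2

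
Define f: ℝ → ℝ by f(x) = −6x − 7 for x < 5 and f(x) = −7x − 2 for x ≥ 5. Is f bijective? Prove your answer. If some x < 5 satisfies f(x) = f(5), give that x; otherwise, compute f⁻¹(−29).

Both pieces are strictly decreasing (slopes −6 and −7), so each is injective on its own interval.
The left piece maps (−∞, 5) onto (−37, ∞); the right piece maps [5, ∞) onto (−∞, −37].
Since −37 = −37, the images partition ℝ: f is injective and surjective, hence bijective.
Because the two images are disjoint, no x < 5 has f(x) = f(5), so we compute f⁻¹(−29): −29 lies in (−37, ∞), so solve −6x − 7 = −29: x = (−29 + 7)/(−6) = 11/3.

11/3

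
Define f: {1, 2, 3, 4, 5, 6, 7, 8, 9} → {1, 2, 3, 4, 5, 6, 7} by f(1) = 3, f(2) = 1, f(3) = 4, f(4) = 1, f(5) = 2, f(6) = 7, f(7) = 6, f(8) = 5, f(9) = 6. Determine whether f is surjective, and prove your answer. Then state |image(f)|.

7

Every element of the codomain has a preimage: 1 = f(2), 2 = f(5), 3 = f(1), 4 = f(3), 5 = f(8), 6 = f(7), 7 = f(6).
Hence f is surjective.
The image of f is {1, 2, 3, 4, 5, 6, 7}, which has 7 elements.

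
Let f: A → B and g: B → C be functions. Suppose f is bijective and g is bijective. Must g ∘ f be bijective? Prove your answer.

bijective

Injectivity: if g(f(x_1)) = g(f(x_2)) then f(x_1) = f(x_2) (g injective) so x_1 = x_2 (f injective).
Surjectivity: for c ∈ C pick b with g(b) = c, then a with f(a) = b; then (g ∘ f)(a) = c.
Therefore g ∘ f is bijective.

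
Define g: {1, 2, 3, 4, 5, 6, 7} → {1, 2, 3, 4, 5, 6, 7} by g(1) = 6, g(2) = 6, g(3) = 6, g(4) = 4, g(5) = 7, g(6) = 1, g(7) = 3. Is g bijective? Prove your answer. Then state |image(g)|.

g(1) = 6 = g(2) with 1 ≠ 2, so g is not injective, hence not bijective.
The image of g is {1, 3, 4, 6, 7}, which has 5 elements.

5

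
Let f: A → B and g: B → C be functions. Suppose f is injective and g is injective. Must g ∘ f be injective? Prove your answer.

Suppose (g ∘ f)(x_1) = (g ∘ f)(x_2), i.e. g(f(x_1)) = g(f(x_2)).
Since g is injective, f(x_1) = f(x_2). Since f is injective, x_1 = x_2. So g ∘ f is injective.

injective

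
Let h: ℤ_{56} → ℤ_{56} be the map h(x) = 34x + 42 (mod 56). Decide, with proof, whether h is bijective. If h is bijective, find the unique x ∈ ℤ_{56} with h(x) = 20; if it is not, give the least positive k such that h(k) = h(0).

28

By definition, h is injective when h(x_1) = h(x_2) forces x_1 = x_2.
We have gcd(34, 56) = 2 > 1. Taking x_1 = 0 and x_2 = 28: h(0) = 42 and h(28) = 34·28 + 42 = 994 ≡ 42 (mod 56).
So h(0) = h(28) while 0 ≠ 28, thus h is not injective, hence not bijective.
Since h is not bijective, we find the least positive k with h(k) = h(0): this means 34k ≡ 0 (mod 56), i.e. 56 ∣ 34k. Since gcd(34, 56) = 2, dividing through by 2 this holds exactly when 28 ∣ 17k, and as gcd(17, 28) = 1, exactly when 28 ∣ k.
The smallest positive such k is 28.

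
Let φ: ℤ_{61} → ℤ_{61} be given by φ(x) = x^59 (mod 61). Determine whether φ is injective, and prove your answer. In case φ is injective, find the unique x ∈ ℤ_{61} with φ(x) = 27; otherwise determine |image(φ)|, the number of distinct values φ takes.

52

Since 61 is prime, the nonzero elements of ℤ_{61} form a cyclic group of order 60.
As gcd(59, 60) = 1, raising to the 59th power is a bijection on this group: if u^59 ≡ v^59 then (uv^{−1})^59 = 1, and the only element of order dividing gcd(59, 60) = 1 is 1, so u = v.
With φ(0) = 0 this makes φ injective on all of ℤ_{61}, hence bijective (finite equal-size domain and codomain). In particular φ is injective.
Since φ is injective, we find the preimage of 27. The inverse of x ↦ x^59 on (ℤ_{61})^× is x ↦ x^59, because 59·59 = 3481 = 58·60 + 1 ≡ 1 (mod 60) and x^{60} = 1 for x ≠ 0 (Fermat). So φ⁻¹(27) = 27^59 mod 61.
Repeated squaring mod 61: 27^1 ≡ 27, 27^2 ≡ 27² = 729 ≡ 58, 27^4 ≡ 58² = 3364 ≡ 9, 27^8 ≡ 9² = 81 ≡ 20, 27^16 ≡ 20² = 400 ≡ 34, 27^32 ≡ 34² = 1156 ≡ 58. Since 59 = 32 + 16 + 8 + 2 + 1, 27^59 ≡ 58·34·20·58·27: 58·34 = 1972 ≡ 20, then 20·20 = 400 ≡ 34, then 34·58 = 1972 ≡ 20, then 20·27 = 540 ≡ 52. So 27^59 ≡ 52 (mod 61).
Hence φ⁻¹(27) = 52.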